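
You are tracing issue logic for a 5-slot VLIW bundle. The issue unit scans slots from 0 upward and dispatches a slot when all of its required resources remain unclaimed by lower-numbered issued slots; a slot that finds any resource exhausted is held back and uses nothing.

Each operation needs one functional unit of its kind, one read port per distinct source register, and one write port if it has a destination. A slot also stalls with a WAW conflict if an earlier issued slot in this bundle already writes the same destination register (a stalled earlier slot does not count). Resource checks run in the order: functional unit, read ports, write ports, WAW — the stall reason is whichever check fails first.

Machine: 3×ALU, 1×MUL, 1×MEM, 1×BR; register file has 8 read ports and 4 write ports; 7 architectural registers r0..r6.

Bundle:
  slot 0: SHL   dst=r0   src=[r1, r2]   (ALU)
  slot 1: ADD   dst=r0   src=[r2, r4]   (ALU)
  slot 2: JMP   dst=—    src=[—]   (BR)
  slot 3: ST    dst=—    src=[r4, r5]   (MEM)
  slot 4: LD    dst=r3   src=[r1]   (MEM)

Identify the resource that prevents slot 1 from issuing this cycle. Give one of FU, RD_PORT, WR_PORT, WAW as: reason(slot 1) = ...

reason(slot 1) = WAW

(0) want 1×ALU +2rd +1wr — yes → AL2|MU1|ME1|BR1|rd6|wr3
(1) want 1×ALU +2rd +1wr — WAW → AL2|MU1|ME1|BR1|rd6|wr3
(2) want 1×BR +0rd +0wr — yes → AL2|MU1|ME1|BR0|rd6|wr3
(3) want 1×MEM +2rd +0wr — yes → AL2|MU1|ME0|BR0|rd4|wr3
(4) want 1×MEM +1rd +1wr — FU → AL2|MU1|ME0|BR0|rd4|wr3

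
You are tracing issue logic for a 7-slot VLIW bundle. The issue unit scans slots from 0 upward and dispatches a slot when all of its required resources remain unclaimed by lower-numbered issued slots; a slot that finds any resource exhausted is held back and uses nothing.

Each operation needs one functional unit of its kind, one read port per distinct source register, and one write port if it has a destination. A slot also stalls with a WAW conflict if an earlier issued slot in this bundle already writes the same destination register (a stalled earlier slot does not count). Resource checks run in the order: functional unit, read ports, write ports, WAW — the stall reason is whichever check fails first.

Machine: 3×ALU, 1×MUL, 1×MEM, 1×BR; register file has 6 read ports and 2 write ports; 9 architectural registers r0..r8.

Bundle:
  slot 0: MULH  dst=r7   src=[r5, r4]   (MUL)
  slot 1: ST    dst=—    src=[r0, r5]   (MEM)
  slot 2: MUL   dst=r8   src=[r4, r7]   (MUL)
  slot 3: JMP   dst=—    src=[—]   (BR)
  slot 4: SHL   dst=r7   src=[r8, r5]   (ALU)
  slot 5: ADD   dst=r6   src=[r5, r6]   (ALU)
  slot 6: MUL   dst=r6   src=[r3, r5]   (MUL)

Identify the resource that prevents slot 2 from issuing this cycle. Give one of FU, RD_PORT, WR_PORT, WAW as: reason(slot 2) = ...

[0] MUL needs rd=2 wr=1: ok; after: ALU=3 MUL=0 MEM=1 BR=1, R=4, W=1
[1] MEM needs rd=2 wr=0: ok; after: ALU=3 MUL=0 MEM=0 BR=1, R=2, W=1
[2] MUL needs rd=2 wr=1: FU; after: ALU=3 MUL=0 MEM=0 BR=1, R=2, W=1
[3] BR needs rd=0 wr=0: ok; after: ALU=3 MUL=0 MEM=0 BR=0, R=2, W=1
[4] ALU needs rd=2 wr=1: WAW; after: ALU=3 MUL=0 MEM=0 BR=0, R=2, W=1
[5] ALU needs rd=2 wr=1: ok; after: ALU=2 MUL=0 MEM=0 BR=0, R=0, W=0
[6] MUL needs rd=2 wr=1: FU; after: ALU=2 MUL=0 MEM=0 BR=0, R=0, W=0

reason(slot 2) = FU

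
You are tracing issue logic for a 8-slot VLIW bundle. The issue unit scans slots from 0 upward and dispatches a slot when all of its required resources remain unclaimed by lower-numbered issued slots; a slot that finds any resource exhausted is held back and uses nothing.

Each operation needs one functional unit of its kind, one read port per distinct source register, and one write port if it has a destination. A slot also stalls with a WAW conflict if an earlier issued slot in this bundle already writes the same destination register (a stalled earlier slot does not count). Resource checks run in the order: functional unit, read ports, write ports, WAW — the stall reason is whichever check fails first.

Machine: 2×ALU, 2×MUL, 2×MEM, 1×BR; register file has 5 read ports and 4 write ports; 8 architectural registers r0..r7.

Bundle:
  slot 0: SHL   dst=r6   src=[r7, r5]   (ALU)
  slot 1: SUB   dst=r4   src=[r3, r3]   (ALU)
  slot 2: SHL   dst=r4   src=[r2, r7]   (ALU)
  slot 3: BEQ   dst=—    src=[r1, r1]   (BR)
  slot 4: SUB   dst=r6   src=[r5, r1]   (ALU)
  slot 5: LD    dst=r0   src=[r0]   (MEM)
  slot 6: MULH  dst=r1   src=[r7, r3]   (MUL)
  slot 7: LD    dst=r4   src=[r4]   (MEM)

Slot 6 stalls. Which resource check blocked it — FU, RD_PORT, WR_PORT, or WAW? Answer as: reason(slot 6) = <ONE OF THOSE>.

reason(slot 6) = RD_PORT

(0) want 1×ALU +2rd +1wr — yes → AL1|MU2|ME2|BR1|rd3|wr3
(1) want 1×ALU +1rd +1wr — yes → AL0|MU2|ME2|BR1|rd2|wr2
(2) want 1×ALU +2rd +1wr — FU → AL0|MU2|ME2|BR1|rd2|wr2
(3) want 1×BR +1rd +0wr — yes → AL0|MU2|ME2|BR0|rd1|wr2
(4) want 1×ALU +2rd +1wr — FU → AL0|MU2|ME2|BR0|rd1|wr2
(5) want 1×MEM +1rd +1wr — yes → AL0|MU2|ME1|BR0|rd0|wr1
(6) want 1×MUL +2rd +1wr — RD_PORT → AL0|MU2|ME1|BR0|rd0|wr1
(7) want 1×MEM +1rd +1wr — RD_PORT → AL0|MU2|ME1|BR0|rd0|wr1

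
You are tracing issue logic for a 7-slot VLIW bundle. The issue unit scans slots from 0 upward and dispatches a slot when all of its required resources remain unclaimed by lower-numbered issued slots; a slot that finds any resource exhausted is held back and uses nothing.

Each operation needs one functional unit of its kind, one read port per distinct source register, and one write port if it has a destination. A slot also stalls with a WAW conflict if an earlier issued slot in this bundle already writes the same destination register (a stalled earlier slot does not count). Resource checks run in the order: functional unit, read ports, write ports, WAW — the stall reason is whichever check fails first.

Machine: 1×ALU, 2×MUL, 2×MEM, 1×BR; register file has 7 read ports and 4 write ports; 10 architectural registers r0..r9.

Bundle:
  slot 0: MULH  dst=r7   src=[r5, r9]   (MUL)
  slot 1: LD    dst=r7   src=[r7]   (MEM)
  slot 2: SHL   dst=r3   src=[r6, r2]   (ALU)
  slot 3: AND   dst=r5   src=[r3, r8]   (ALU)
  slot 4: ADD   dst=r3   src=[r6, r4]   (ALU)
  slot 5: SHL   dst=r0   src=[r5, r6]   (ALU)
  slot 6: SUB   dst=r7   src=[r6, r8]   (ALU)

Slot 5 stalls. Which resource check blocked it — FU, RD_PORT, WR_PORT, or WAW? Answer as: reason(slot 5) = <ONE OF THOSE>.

  0. MUL→r7 ⇒ go  {1A/1Mu/2Ld/1B | 5r 3w}
  1. MEM→r7 ⇒ no(WAW)  {1A/1Mu/2Ld/1B | 5r 3w}
  2. ALU→r3 ⇒ go  {0A/1Mu/2Ld/1B | 3r 2w}
  3. ALU→r5 ⇒ no(FU)  {0A/1Mu/2Ld/1B | 3r 2w}
  4. ALU→r3 ⇒ no(FU)  {0A/1Mu/2Ld/1B | 3r 2w}
  5. ALU→r0 ⇒ no(FU)  {0A/1Mu/2Ld/1B | 3r 2w}
  6. ALU→r7 ⇒ no(FU)  {0A/1Mu/2Ld/1B | 3r 2w}

reason(slot 5) = FU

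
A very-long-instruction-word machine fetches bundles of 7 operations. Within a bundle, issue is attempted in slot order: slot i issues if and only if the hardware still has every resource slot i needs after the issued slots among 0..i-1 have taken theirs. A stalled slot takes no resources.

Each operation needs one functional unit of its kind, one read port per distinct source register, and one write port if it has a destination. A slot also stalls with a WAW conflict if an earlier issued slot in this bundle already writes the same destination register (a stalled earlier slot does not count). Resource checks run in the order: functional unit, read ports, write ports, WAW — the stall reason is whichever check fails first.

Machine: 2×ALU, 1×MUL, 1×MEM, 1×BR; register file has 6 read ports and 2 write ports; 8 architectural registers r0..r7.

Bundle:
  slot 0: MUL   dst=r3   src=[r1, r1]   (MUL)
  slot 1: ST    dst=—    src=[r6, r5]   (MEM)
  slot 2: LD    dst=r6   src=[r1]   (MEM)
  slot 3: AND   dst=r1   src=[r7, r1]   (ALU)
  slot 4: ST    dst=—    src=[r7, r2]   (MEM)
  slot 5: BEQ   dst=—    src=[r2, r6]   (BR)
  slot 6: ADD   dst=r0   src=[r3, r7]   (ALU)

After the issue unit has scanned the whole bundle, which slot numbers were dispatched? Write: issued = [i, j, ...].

#0 MUL src=r1,r1 dispatched  <A:2 Mu:0 Ld:1 B:1 rd:5 wr:1>
#1 MEM src=r6,r5 dispatched  <A:2 Mu:0 Ld:0 B:1 rd:3 wr:1>
#2 MEM src=r1 held:FU  <A:2 Mu:0 Ld:0 B:1 rd:3 wr:1>
#3 ALU src=r7,r1 dispatched  <A:1 Mu:0 Ld:0 B:1 rd:1 wr:0>
#4 MEM src=r7,r2 held:FU  <A:1 Mu:0 Ld:0 B:1 rd:1 wr:0>
#5 BR src=r2,r6 held:RD_PORT  <A:1 Mu:0 Ld:0 B:1 rd:1 wr:0>
#6 ALU src=r3,r7 held:RD_PORT  <A:1 Mu:0 Ld:0 B:1 rd:1 wr:0>

issued = [0, 1, 3]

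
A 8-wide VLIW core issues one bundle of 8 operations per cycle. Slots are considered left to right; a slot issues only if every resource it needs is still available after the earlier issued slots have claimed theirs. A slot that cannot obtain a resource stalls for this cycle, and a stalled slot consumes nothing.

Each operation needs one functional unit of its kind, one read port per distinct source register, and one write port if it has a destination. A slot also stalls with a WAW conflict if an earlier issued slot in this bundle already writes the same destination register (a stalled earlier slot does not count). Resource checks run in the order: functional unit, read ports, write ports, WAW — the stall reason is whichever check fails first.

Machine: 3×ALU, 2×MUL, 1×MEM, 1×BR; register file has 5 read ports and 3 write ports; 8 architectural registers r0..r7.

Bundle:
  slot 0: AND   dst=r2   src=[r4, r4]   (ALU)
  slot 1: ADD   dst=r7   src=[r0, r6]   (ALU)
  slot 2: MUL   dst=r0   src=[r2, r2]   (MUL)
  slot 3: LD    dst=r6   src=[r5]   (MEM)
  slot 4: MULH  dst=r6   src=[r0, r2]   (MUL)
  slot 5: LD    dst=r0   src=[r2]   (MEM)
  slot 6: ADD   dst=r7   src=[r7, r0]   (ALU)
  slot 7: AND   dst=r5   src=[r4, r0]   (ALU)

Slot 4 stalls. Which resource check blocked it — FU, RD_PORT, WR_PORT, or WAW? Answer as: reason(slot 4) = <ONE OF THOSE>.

#0 ALU src=r4,r4 dispatched  <A:2 Mu:2 Ld:1 B:1 rd:4 wr:2>
#1 ALU src=r0,r6 dispatched  <A:1 Mu:2 Ld:1 B:1 rd:2 wr:1>
#2 MUL src=r2,r2 dispatched  <A:1 Mu:1 Ld:1 B:1 rd:1 wr:0>
#3 MEM src=r5 held:WR_PORT  <A:1 Mu:1 Ld:1 B:1 rd:1 wr:0>
#4 MUL src=r0,r2 held:RD_PORT  <A:1 Mu:1 Ld:1 B:1 rd:1 wr:0>
#5 MEM src=r2 held:WR_PORT  <A:1 Mu:1 Ld:1 B:1 rd:1 wr:0>
#6 ALU src=r7,r0 held:RD_PORT  <A:1 Mu:1 Ld:1 B:1 rd:1 wr:0>
#7 ALU src=r4,r0 held:RD_PORT  <A:1 Mu:1 Ld:1 B:1 rd:1 wr:0>

reason(slot 4) = RD_PORT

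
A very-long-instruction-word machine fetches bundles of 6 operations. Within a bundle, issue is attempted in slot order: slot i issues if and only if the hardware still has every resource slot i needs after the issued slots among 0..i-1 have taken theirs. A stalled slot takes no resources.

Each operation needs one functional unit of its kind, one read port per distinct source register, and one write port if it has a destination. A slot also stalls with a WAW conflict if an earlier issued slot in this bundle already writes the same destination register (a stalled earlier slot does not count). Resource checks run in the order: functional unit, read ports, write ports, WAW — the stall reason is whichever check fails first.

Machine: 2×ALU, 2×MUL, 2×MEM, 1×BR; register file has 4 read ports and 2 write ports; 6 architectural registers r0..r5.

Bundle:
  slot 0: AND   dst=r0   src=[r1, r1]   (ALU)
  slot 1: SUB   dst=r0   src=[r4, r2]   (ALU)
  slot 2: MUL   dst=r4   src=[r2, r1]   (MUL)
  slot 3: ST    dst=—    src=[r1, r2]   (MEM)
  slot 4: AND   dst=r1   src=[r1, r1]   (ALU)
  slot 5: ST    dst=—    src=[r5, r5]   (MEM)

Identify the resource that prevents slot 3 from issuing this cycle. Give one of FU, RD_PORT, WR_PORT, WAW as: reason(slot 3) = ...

reason(slot 3) = RD_PORT

slot 0 (ALU): ISSUE — free A1,Mu2,Ld2,B1 rp3 wp1
slot 1 (ALU): stall WAW — free A1,Mu2,Ld2,B1 rp3 wp1
slot 2 (MUL): ISSUE — free A1,Mu1,Ld2,B1 rp1 wp0
slot 3 (MEM): stall RD_PORT — free A1,Mu1,Ld2,B1 rp1 wp0
slot 4 (ALU): stall WR_PORT — free A1,Mu1,Ld2,B1 rp1 wp0
slot 5 (MEM): ISSUE — free A1,Mu1,Ld1,B1 rp0 wp0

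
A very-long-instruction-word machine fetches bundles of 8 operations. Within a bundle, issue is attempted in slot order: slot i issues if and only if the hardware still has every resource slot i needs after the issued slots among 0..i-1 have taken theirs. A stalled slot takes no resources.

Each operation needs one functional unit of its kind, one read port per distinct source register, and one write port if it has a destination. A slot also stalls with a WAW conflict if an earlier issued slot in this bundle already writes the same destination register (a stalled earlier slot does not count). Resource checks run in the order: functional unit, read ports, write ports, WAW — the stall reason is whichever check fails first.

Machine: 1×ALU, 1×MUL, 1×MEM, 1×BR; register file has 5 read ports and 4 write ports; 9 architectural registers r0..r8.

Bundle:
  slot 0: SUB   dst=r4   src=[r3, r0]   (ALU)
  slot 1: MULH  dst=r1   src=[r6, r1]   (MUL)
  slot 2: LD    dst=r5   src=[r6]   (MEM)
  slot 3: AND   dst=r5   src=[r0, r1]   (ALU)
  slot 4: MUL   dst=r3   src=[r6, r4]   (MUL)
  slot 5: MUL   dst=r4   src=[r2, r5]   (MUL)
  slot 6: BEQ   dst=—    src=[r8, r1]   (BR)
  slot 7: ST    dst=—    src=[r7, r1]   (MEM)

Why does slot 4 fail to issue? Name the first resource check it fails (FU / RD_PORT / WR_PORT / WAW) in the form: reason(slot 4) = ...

reason(slot 4) = FU

(0) want 1×ALU +2rd +1wr — yes → AL0|MU1|ME1|BR1|rd3|wr3
(1) want 1×MUL +2rd +1wr — yes → AL0|MU0|ME1|BR1|rd1|wr2
(2) want 1×MEM +1rd +1wr — yes → AL0|MU0|ME0|BR1|rd0|wr1
(3) want 1×ALU +2rd +1wr — FU → AL0|MU0|ME0|BR1|rd0|wr1
(4) want 1×MUL +2rd +1wr — FU → AL0|MU0|ME0|BR1|rd0|wr1
(5) want 1×MUL +2rd +1wr — FU → AL0|MU0|ME0|BR1|rd0|wr1
(6) want 1×BR +2rd +0wr — RD_PORT → AL0|MU0|ME0|BR1|rd0|wr1
(7) want 1×MEM +2rd +0wr — FU → AL0|MU0|ME0|BR1|rd0|wr1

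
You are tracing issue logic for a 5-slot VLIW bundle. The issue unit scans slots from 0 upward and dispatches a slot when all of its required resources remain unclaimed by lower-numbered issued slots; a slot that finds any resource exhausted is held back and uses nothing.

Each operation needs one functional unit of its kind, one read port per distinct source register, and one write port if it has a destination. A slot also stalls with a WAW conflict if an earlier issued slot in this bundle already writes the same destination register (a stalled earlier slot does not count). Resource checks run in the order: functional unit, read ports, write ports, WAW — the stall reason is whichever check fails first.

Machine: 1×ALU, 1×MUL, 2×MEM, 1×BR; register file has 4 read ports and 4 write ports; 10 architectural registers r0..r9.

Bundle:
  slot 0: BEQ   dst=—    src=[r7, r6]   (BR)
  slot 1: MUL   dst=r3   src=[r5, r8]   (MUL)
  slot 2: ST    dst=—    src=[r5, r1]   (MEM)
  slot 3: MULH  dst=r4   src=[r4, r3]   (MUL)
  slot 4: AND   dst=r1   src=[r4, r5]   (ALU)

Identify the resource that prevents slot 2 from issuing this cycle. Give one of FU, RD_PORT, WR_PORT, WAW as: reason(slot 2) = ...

reason(slot 2) = RD_PORT

[0] BR needs rd=2 wr=0: ok; after: ALU=1 MUL=1 MEM=2 BR=0, R=2, W=4
[1] MUL needs rd=2 wr=1: ok; after: ALU=1 MUL=0 MEM=2 BR=0, R=0, W=3
[2] MEM needs rd=2 wr=0: RD_PORT; after: ALU=1 MUL=0 MEM=2 BR=0, R=0, W=3
[3] MUL needs rd=2 wr=1: FU; after: ALU=1 MUL=0 MEM=2 BR=0, R=0, W=3
[4] ALU needs rd=2 wr=1: RD_PORT; after: ALU=1 MUL=0 MEM=2 BR=0, R=0, W=3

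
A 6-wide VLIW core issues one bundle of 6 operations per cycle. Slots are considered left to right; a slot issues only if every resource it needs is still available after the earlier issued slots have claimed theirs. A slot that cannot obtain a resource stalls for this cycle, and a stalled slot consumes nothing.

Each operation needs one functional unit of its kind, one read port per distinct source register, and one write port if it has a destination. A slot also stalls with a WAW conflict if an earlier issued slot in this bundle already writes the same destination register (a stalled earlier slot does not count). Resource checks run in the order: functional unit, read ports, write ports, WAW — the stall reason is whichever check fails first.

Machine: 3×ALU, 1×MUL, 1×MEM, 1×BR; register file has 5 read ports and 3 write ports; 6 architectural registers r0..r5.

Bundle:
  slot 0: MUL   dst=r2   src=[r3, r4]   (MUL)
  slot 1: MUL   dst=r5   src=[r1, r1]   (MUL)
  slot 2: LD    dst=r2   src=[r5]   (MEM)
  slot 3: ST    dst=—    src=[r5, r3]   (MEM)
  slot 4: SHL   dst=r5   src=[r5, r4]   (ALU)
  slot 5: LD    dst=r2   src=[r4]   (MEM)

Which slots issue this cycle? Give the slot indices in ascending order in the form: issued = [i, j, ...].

  0. MUL→r2 ⇒ go  {3A/0Mu/1Ld/1B | 3r 2w}
  1. MUL→r5 ⇒ no(FU)  {3A/0Mu/1Ld/1B | 3r 2w}
  2. MEM→r2 ⇒ no(WAW)  {3A/0Mu/1Ld/1B | 3r 2w}
  3. MEM ⇒ go  {3A/0Mu/0Ld/1B | 1r 2w}
  4. ALU→r5 ⇒ no(RD_PORT)  {3A/0Mu/0Ld/1B | 1r 2w}
  5. MEM→r2 ⇒ no(FU)  {3A/0Mu/0Ld/1B | 1r 2w}

issued = [0, 3]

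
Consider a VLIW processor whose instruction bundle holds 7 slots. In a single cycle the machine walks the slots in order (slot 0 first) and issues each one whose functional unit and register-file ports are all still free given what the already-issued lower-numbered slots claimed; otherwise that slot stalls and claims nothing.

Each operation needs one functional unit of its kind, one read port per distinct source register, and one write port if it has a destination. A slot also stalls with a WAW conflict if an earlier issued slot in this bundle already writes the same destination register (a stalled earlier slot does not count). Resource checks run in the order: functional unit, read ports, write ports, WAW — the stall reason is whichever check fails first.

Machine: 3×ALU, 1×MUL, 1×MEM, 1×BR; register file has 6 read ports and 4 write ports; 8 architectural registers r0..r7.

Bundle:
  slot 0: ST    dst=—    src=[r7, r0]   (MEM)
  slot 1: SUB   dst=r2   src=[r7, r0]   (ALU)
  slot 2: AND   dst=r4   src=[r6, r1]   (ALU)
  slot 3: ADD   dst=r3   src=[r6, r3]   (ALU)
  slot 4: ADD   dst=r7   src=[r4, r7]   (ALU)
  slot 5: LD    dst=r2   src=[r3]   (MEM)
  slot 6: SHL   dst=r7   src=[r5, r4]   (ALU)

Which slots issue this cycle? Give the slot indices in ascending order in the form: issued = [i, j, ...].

[0] MEM needs rd=2 wr=0: ok; after: ALU=3 MUL=1 MEM=0 BR=1, R=4, W=4
[1] ALU needs rd=2 wr=1: ok; after: ALU=2 MUL=1 MEM=0 BR=1, R=2, W=3
[2] ALU needs rd=2 wr=1: ok; after: ALU=1 MUL=1 MEM=0 BR=1, R=0, W=2
[3] ALU needs rd=2 wr=1: RD_PORT; after: ALU=1 MUL=1 MEM=0 BR=1, R=0, W=2
[4] ALU needs rd=2 wr=1: RD_PORT; after: ALU=1 MUL=1 MEM=0 BR=1, R=0, W=2
[5] MEM needs rd=1 wr=1: FU; after: ALU=1 MUL=1 MEM=0 BR=1, R=0, W=2
[6] ALU needs rd=2 wr=1: RD_PORT; after: ALU=1 MUL=1 MEM=0 BR=1, R=0, W=2

issued = [0, 1, 2]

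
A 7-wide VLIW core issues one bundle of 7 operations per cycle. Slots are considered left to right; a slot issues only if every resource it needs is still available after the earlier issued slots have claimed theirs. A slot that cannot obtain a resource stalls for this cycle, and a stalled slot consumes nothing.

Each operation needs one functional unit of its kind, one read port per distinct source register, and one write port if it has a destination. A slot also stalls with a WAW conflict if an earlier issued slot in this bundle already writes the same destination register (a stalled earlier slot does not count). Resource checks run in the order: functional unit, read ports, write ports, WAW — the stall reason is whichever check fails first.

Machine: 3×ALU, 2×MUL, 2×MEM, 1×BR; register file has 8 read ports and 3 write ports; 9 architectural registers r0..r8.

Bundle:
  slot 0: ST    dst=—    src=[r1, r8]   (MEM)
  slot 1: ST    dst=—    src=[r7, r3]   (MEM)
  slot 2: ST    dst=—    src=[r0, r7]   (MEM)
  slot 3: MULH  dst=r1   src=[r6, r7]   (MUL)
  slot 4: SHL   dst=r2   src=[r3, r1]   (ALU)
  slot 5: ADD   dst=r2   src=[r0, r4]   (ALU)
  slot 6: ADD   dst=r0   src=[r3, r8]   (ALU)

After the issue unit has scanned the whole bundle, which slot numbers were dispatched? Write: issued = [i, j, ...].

issued = [0, 1, 3, 4]

slot 0 (MEM): ISSUE — free A3,Mu2,Ld1,B1 rp6 wp3
slot 1 (MEM): ISSUE — free A3,Mu2,Ld0,B1 rp4 wp3
slot 2 (MEM): stall FU — free A3,Mu2,Ld0,B1 rp4 wp3
slot 3 (MUL): ISSUE — free A3,Mu1,Ld0,B1 rp2 wp2
slot 4 (ALU): ISSUE — free A2,Mu1,Ld0,B1 rp0 wp1
slot 5 (ALU): stall RD_PORT — free A2,Mu1,Ld0,B1 rp0 wp1
slot 6 (ALU): stall RD_PORT — free A2,Mu1,Ld0,B1 rp0 wp1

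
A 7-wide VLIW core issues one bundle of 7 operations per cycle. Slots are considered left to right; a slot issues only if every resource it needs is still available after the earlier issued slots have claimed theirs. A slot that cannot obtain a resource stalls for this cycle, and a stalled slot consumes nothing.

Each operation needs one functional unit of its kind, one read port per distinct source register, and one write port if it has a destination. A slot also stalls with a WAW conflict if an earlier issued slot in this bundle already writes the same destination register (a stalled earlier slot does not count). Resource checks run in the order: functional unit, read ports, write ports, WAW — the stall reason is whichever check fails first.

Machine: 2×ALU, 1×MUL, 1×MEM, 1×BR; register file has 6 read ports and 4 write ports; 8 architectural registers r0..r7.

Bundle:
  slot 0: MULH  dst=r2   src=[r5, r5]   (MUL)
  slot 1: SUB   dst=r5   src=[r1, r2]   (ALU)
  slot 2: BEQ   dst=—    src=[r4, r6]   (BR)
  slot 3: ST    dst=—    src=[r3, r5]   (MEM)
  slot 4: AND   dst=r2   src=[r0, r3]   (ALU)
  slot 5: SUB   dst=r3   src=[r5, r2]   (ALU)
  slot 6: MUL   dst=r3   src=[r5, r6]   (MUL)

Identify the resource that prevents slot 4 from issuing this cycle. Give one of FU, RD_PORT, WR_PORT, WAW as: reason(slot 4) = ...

(0) want 1×MUL +1rd +1wr — yes → AL2|MU0|ME1|BR1|rd5|wr3
(1) want 1×ALU +2rd +1wr — yes → AL1|MU0|ME1|BR1|rd3|wr2
(2) want 1×BR +2rd +0wr — yes → AL1|MU0|ME1|BR0|rd1|wr2
(3) want 1×MEM +2rd +0wr — RD_PORT → AL1|MU0|ME1|BR0|rd1|wr2
(4) want 1×ALU +2rd +1wr — RD_PORT → AL1|MU0|ME1|BR0|rd1|wr2
(5) want 1×ALU +2rd +1wr — RD_PORT → AL1|MU0|ME1|BR0|rd1|wr2
(6) want 1×MUL +2rd +1wr — FU → AL1|MU0|ME1|BR0|rd1|wr2

reason(slot 4) = RD_PORT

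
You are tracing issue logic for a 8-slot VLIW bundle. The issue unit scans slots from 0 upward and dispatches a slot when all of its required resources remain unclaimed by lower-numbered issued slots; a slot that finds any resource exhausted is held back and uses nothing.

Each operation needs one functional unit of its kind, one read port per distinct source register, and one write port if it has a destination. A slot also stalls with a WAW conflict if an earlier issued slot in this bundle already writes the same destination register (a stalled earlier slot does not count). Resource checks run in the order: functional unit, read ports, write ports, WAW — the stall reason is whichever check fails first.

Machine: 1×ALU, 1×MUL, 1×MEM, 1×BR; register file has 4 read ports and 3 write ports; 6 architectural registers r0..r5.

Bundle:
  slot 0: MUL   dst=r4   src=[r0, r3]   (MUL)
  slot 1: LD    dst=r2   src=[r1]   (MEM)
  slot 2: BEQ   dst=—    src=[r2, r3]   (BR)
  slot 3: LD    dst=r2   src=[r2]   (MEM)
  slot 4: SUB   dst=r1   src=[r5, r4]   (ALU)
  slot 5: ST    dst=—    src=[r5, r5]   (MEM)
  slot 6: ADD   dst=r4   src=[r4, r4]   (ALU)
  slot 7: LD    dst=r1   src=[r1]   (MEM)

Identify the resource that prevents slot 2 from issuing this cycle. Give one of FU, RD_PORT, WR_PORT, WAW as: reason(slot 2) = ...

reason(slot 2) = RD_PORT

[0] MUL needs rd=2 wr=1: ok; after: ALU=1 MUL=0 MEM=1 BR=1, R=2, W=2
[1] MEM needs rd=1 wr=1: ok; after: ALU=1 MUL=0 MEM=0 BR=1, R=1, W=1
[2] BR needs rd=2 wr=0: RD_PORT; after: ALU=1 MUL=0 MEM=0 BR=1, R=1, W=1
[3] MEM needs rd=1 wr=1: FU; after: ALU=1 MUL=0 MEM=0 BR=1, R=1, W=1
[4] ALU needs rd=2 wr=1: RD_PORT; after: ALU=1 MUL=0 MEM=0 BR=1, R=1, W=1
[5] MEM needs rd=1 wr=0: FU; after: ALU=1 MUL=0 MEM=0 BR=1, R=1, W=1
[6] ALU needs rd=1 wr=1: WAW; after: ALU=1 MUL=0 MEM=0 BR=1, R=1, W=1
[7] MEM needs rd=1 wr=1: FU; after: ALU=1 MUL=0 MEM=0 BR=1, R=1, W=1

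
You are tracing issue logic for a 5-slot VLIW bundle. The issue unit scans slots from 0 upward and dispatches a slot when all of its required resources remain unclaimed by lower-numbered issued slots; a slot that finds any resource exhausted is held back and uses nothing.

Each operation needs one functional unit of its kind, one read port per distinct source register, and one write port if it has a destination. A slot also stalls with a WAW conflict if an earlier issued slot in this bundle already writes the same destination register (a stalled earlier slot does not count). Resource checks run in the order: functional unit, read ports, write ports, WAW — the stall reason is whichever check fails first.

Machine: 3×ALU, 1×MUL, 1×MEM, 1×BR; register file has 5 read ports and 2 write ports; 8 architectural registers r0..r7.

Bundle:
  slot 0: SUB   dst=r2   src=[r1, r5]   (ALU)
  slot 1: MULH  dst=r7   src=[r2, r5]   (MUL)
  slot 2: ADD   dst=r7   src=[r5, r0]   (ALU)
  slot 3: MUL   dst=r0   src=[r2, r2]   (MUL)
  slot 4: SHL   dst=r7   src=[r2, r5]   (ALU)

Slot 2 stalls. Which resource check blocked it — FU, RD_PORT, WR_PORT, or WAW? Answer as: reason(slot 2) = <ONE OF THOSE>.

reason(slot 2) = RD_PORT

#0 ALU src=r1,r5 dispatched  <A:2 Mu:1 Ld:1 B:1 rd:3 wr:1>
#1 MUL src=r2,r5 dispatched  <A:2 Mu:0 Ld:1 B:1 rd:1 wr:0>
#2 ALU src=r5,r0 held:RD_PORT  <A:2 Mu:0 Ld:1 B:1 rd:1 wr:0>
#3 MUL src=r2,r2 held:FU  <A:2 Mu:0 Ld:1 B:1 rd:1 wr:0>
#4 ALU src=r2,r5 held:RD_PORT  <A:2 Mu:0 Ld:1 B:1 rd:1 wr:0>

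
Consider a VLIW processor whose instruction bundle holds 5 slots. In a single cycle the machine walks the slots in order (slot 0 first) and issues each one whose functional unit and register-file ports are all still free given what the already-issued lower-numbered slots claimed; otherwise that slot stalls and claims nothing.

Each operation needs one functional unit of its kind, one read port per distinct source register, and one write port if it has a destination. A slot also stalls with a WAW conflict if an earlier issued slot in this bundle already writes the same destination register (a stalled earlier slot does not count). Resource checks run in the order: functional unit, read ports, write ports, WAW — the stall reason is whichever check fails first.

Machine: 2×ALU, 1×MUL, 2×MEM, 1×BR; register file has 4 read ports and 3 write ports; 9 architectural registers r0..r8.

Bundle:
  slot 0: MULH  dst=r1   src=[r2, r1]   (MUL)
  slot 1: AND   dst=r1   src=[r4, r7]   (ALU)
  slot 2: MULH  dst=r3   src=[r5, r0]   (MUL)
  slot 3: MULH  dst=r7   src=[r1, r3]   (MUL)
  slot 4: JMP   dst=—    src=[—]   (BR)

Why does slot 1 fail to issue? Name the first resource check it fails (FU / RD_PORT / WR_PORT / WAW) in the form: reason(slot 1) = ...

  0. MUL→r1 ⇒ go  {2A/0Mu/2Ld/1B | 2r 2w}
  1. ALU→r1 ⇒ no(WAW)  {2A/0Mu/2Ld/1B | 2r 2w}
  2. MUL→r3 ⇒ no(FU)  {2A/0Mu/2Ld/1B | 2r 2w}
  3. MUL→r7 ⇒ no(FU)  {2A/0Mu/2Ld/1B | 2r 2w}
  4. BR ⇒ go  {2A/0Mu/2Ld/0B | 2r 2w}

reason(slot 1) = WAW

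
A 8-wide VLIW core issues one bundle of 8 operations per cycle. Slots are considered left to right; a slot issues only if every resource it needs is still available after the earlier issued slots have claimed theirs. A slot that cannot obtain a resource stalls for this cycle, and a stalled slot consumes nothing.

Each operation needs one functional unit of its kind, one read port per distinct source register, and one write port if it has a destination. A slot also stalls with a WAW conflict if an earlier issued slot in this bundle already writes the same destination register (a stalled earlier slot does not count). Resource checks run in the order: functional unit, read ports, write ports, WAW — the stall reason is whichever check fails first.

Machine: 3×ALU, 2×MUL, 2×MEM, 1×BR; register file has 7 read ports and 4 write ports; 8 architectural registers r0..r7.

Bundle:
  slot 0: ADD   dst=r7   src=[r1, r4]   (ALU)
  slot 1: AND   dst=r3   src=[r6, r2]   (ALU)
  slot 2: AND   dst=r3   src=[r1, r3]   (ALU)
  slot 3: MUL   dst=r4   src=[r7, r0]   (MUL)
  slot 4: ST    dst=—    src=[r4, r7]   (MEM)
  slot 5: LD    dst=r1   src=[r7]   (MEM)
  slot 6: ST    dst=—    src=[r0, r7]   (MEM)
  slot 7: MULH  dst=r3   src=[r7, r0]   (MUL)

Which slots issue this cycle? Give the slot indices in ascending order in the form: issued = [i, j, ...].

slot 0 (ALU): ISSUE — free A2,Mu2,Ld2,B1 rp5 wp3
slot 1 (ALU): ISSUE — free A1,Mu2,Ld2,B1 rp3 wp2
slot 2 (ALU): stall WAW — free A1,Mu2,Ld2,B1 rp3 wp2
slot 3 (MUL): ISSUE — free A1,Mu1,Ld2,B1 rp1 wp1
slot 4 (MEM): stall RD_PORT — free A1,Mu1,Ld2,B1 rp1 wp1
slot 5 (MEM): ISSUE — free A1,Mu1,Ld1,B1 rp0 wp0
slot 6 (MEM): stall RD_PORT — free A1,Mu1,Ld1,B1 rp0 wp0
slot 7 (MUL): stall RD_PORT — free A1,Mu1,Ld1,B1 rp0 wp0

issued = [0, 1, 3, 5]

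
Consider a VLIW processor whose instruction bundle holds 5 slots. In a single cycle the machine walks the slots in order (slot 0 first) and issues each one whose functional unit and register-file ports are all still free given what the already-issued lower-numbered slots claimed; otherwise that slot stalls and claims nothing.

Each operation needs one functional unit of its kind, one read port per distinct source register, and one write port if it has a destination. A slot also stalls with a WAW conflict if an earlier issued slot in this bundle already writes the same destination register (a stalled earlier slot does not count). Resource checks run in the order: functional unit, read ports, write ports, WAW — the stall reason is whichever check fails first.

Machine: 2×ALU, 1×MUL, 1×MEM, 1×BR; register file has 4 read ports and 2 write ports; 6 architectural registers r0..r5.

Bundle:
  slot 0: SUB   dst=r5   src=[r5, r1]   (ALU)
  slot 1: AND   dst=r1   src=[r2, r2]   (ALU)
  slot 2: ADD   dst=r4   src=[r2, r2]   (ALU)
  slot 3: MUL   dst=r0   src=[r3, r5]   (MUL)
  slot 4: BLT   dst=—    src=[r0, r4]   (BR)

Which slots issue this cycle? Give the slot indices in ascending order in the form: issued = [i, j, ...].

issued = [0, 1]

#0 ALU src=r5,r1 dispatched  <A:1 Mu:1 Ld:1 B:1 rd:2 wr:1>
#1 ALU src=r2,r2 dispatched  <A:0 Mu:1 Ld:1 B:1 rd:1 wr:0>
#2 ALU src=r2,r2 held:FU  <A:0 Mu:1 Ld:1 B:1 rd:1 wr:0>
#3 MUL src=r3,r5 held:RD_PORT  <A:0 Mu:1 Ld:1 B:1 rd:1 wr:0>
#4 BR src=r0,r4 held:RD_PORT  <A:0 Mu:1 Ld:1 B:1 rd:1 wr:0>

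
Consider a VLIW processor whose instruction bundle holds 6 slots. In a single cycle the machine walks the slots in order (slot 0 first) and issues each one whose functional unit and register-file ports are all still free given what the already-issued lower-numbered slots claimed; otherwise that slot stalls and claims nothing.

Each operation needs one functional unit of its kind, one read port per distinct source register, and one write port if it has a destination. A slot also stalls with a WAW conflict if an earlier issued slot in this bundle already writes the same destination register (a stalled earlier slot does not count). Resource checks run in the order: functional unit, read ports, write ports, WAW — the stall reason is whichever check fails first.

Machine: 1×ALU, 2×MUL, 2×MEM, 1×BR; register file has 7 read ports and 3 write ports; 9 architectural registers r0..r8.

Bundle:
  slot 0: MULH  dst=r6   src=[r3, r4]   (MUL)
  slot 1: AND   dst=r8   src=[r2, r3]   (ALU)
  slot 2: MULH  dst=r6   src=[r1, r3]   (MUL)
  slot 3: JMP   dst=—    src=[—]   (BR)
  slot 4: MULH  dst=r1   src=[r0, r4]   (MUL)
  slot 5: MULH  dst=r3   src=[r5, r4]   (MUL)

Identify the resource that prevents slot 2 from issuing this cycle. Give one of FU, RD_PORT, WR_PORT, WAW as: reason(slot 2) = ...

  0. MUL→r6 ⇒ go  {1A/1Mu/2Ld/1B | 5r 2w}
  1. ALU→r8 ⇒ go  {0A/1Mu/2Ld/1B | 3r 1w}
  2. MUL→r6 ⇒ no(WAW)  {0A/1Mu/2Ld/1B | 3r 1w}
  3. BR ⇒ go  {0A/1Mu/2Ld/0B | 3r 1w}
  4. MUL→r1 ⇒ go  {0A/0Mu/2Ld/0B | 1r 0w}
  5. MUL→r3 ⇒ no(FU)  {0A/0Mu/2Ld/0B | 1r 0w}

reason(slot 2) = WAW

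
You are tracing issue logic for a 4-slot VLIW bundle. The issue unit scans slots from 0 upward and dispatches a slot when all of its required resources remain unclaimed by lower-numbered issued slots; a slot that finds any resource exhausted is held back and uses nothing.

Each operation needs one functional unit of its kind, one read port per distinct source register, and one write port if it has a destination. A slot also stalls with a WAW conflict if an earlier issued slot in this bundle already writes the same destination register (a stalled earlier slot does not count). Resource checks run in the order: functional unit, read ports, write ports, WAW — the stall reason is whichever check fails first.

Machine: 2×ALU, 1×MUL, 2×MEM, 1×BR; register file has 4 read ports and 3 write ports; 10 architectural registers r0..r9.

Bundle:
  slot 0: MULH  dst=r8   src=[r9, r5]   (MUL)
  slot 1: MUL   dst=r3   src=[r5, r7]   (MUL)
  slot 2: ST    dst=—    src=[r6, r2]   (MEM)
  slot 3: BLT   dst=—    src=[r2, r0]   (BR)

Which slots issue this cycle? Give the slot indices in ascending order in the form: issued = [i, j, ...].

(0) want 1×MUL +2rd +1wr — yes → AL2|MU0|ME2|BR1|rd2|wr2
(1) want 1×MUL +2rd +1wr — FU → AL2|MU0|ME2|BR1|rd2|wr2
(2) want 1×MEM +2rd +0wr — yes → AL2|MU0|ME1|BR1|rd0|wr2
(3) want 1×BR +2rd +0wr — RD_PORT → AL2|MU0|ME1|BR1|rd0|wr2

issued = [0, 2]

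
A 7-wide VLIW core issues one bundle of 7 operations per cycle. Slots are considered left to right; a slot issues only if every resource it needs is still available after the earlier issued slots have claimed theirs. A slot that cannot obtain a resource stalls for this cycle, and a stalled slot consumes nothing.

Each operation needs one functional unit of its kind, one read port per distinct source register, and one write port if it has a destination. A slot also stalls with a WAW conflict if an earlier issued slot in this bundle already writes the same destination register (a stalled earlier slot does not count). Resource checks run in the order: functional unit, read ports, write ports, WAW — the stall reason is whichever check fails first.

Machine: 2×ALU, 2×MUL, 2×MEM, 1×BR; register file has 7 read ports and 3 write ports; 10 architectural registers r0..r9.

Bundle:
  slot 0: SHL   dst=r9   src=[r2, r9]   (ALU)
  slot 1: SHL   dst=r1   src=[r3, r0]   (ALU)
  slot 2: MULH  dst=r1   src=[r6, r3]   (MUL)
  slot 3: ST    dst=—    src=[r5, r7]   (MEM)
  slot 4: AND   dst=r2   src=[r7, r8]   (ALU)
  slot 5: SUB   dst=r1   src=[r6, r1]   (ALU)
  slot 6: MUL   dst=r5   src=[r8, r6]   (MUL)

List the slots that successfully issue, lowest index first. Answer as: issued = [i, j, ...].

#0 ALU src=r2,r9 dispatched  <A:1 Mu:2 Ld:2 B:1 rd:5 wr:2>
#1 ALU src=r3,r0 dispatched  <A:0 Mu:2 Ld:2 B:1 rd:3 wr:1>
#2 MUL src=r6,r3 held:WAW  <A:0 Mu:2 Ld:2 B:1 rd:3 wr:1>
#3 MEM src=r5,r7 dispatched  <A:0 Mu:2 Ld:1 B:1 rd:1 wr:1>
#4 ALU src=r7,r8 held:FU  <A:0 Mu:2 Ld:1 B:1 rd:1 wr:1>
#5 ALU src=r6,r1 held:FU  <A:0 Mu:2 Ld:1 B:1 rd:1 wr:1>
#6 MUL src=r8,r6 held:RD_PORT  <A:0 Mu:2 Ld:1 B:1 rd:1 wr:1>

issued = [0, 1, 3]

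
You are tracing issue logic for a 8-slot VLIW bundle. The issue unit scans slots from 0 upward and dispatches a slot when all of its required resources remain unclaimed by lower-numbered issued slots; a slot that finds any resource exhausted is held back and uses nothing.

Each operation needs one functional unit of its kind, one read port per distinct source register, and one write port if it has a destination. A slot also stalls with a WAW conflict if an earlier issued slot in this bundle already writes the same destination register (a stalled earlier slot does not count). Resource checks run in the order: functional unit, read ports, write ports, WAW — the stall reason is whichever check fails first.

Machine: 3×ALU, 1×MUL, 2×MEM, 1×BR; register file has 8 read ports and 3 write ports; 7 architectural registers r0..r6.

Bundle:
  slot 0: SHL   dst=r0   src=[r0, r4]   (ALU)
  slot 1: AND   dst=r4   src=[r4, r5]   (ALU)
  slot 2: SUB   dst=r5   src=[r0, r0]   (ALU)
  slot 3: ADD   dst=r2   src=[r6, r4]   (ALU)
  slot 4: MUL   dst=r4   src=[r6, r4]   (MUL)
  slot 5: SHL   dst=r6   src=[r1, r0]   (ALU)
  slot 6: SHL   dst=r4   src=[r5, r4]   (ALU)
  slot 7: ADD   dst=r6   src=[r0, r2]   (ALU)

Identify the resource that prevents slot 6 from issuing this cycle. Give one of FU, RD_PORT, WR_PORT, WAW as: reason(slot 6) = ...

  0. ALU→r0 ⇒ go  {2A/1Mu/2Ld/1B | 6r 2w}
  1. ALU→r4 ⇒ go  {1A/1Mu/2Ld/1B | 4r 1w}
  2. ALU→r5 ⇒ go  {0A/1Mu/2Ld/1B | 3r 0w}
  3. ALU→r2 ⇒ no(FU)  {0A/1Mu/2Ld/1B | 3r 0w}
  4. MUL→r4 ⇒ no(WR_PORT)  {0A/1Mu/2Ld/1B | 3r 0w}
  5. ALU→r6 ⇒ no(FU)  {0A/1Mu/2Ld/1B | 3r 0w}
  6. ALU→r4 ⇒ no(FU)  {0A/1Mu/2Ld/1B | 3r 0w}
  7. ALU→r6 ⇒ no(FU)  {0A/1Mu/2Ld/1B | 3r 0w}

reason(slot 6) = FU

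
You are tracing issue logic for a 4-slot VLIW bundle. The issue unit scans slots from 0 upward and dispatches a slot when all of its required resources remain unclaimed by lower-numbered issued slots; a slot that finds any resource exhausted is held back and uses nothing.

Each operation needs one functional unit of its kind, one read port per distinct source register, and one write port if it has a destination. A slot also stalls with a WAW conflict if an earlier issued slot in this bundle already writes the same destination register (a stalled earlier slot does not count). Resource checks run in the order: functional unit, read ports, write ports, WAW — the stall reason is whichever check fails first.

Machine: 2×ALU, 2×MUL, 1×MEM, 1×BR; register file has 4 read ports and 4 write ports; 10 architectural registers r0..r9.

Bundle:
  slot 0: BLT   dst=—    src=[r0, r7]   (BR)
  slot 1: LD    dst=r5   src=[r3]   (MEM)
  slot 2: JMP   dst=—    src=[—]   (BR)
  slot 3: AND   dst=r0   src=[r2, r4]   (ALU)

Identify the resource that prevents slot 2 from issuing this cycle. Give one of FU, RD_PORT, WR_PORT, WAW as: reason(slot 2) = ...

(0) want 1×BR +2rd +0wr — yes → AL2|MU2|ME1|BR0|rd2|wr4
(1) want 1×MEM +1rd +1wr — yes → AL2|MU2|ME0|BR0|rd1|wr3
(2) want 1×BR +0rd +0wr — FU → AL2|MU2|ME0|BR0|rd1|wr3
(3) want 1×ALU +2rd +1wr — RD_PORT → AL2|MU2|ME0|BR0|rd1|wr3

reason(slot 2) = FU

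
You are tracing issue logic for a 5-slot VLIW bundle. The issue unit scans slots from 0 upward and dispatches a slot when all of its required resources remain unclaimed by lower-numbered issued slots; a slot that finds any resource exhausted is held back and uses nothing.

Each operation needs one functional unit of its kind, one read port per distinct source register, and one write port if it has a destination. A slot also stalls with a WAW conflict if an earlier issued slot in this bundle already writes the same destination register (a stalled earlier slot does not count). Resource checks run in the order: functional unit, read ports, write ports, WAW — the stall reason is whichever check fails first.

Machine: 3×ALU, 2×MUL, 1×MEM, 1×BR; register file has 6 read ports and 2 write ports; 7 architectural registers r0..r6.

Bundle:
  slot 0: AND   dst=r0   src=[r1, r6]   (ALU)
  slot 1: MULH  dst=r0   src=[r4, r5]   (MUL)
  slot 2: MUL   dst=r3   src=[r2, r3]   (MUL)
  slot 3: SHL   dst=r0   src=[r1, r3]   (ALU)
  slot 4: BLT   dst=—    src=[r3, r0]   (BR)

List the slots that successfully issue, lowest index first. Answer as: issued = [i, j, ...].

issued = [0, 2, 4]

(0) want 1×ALU +2rd +1wr — yes → AL2|MU2|ME1|BR1|rd4|wr1
(1) want 1×MUL +2rd +1wr — WAW → AL2|MU2|ME1|BR1|rd4|wr1
(2) want 1×MUL +2rd +1wr — yes → AL2|MU1|ME1|BR1|rd2|wr0
(3) want 1×ALU +2rd +1wr — WR_PORT → AL2|MU1|ME1|BR1|rd2|wr0
(4) want 1×BR +2rd +0wr — yes → AL2|MU1|ME1|BR0|rd0|wr0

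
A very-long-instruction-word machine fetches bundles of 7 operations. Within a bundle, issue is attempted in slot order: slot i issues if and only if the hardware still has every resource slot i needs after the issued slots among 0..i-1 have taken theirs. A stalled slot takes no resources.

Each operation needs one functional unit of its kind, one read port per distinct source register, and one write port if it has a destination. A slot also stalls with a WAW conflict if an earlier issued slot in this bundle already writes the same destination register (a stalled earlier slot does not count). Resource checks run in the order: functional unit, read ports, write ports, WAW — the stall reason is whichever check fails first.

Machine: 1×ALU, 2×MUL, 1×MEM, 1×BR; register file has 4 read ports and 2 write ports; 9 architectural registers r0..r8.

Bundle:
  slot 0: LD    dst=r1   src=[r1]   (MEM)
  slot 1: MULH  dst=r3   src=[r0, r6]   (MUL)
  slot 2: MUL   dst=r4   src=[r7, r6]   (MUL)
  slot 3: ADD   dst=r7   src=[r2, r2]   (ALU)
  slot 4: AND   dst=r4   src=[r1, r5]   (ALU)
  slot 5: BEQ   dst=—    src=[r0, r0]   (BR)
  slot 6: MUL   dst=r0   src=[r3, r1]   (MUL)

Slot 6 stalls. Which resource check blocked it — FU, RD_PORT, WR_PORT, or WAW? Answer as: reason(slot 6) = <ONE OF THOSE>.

reason(slot 6) = RD_PORT

slot 0 (MEM): ISSUE — free A1,Mu2,Ld0,B1 rp3 wp1
slot 1 (MUL): ISSUE — free A1,Mu1,Ld0,B1 rp1 wp0
slot 2 (MUL): stall RD_PORT — free A1,Mu1,Ld0,B1 rp1 wp0
slot 3 (ALU): stall WR_PORT — free A1,Mu1,Ld0,B1 rp1 wp0
slot 4 (ALU): stall RD_PORT — free A1,Mu1,Ld0,B1 rp1 wp0
slot 5 (BR): ISSUE — free A1,Mu1,Ld0,B0 rp0 wp0
slot 6 (MUL): stall RD_PORT — free A1,Mu1,Ld0,B0 rp0 wp0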